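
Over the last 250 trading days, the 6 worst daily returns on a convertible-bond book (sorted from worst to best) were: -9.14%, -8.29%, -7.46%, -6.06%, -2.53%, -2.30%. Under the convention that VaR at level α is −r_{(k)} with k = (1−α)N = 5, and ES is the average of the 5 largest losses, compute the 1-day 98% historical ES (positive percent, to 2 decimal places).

6.70%

The 5 worst returns sum to -33.48%.
ES = −(-33.48%) / 5 = 6.696% ≈ 6.70%.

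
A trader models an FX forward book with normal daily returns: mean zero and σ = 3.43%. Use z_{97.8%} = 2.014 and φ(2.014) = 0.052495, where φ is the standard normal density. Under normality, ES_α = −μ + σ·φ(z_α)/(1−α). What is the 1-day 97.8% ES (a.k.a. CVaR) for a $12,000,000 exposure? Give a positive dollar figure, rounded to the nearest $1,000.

$982,000

Tail multiplier: φ(z)/(1−α) = 0.052495 / 0.022 = 2.386.
ES = 3.43% × 2.386 = 8.184%.
On $12,000,000: 0.08184 × $12,000,000 = $982,080.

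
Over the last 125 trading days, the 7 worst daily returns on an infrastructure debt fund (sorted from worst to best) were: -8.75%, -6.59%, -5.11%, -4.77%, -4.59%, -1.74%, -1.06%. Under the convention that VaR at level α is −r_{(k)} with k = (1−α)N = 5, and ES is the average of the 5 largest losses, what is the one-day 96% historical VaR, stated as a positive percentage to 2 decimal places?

k = 5; the 5th lowest return is -4.59%, so VaR = 4.59%.

4.59%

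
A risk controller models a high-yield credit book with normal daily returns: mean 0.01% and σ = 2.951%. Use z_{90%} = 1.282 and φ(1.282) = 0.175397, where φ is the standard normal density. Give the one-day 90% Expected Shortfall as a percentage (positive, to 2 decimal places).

Tail multiplier: φ(z)/(1−α) = 0.175397 / 0.1 = 1.754.
ES = −(0.01%) + 2.951% × 1.754 = 5.166%.

5.17%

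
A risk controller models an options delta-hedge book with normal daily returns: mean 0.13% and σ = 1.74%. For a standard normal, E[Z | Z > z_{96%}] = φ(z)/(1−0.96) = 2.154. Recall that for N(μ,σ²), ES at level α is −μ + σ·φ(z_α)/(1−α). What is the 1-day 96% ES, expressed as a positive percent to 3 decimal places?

ES = −(0.13%) + 1.74% × 2.154 = 3.618%.

3.618%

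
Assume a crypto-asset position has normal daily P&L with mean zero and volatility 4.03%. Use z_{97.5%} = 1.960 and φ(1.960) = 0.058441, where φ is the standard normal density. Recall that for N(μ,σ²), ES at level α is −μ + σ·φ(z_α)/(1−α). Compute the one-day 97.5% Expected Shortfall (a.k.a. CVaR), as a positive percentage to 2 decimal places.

9.42%

Tail multiplier: φ(z)/(1−α) = 0.058441 / 0.025 = 2.338.
ES = 4.03% × 2.338 = 9.422%.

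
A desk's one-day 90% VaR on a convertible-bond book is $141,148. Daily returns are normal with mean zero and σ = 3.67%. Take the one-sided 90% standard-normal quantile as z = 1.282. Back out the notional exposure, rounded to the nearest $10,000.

$3,000,000

VaR as a fraction of value: z·σ = 1.282 × 3.67% = 4.70494%.
Position = $141,148 / 0.0470494 = $2,999,996.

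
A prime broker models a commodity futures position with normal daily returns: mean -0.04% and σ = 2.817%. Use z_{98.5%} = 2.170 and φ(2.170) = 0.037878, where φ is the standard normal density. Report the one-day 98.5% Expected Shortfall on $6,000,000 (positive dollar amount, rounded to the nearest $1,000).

Tail multiplier: φ(z)/(1−α) = 0.037878 / 0.015 = 2.525.
ES = −(-0.04%) + 2.817% × 2.525 = 7.153%.
On $6,000,000: 0.07153 × $6,000,000 = $429,180.

$429,000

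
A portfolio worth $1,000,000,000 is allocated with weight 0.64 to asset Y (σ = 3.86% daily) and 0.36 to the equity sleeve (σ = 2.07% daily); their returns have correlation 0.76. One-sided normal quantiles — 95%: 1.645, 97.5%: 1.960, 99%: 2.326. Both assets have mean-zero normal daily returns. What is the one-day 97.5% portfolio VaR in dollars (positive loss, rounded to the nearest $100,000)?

$60,300,000

σ_p² = 0.64²·3.86² + 0.36²·2.07² + 2·0.76·0.64·0.36·3.86·2.07 = 9.4564 (%²).
σ_p = √9.4564 = 3.075%.
VaR = 1.960 × 3.075% = 6.027%; on $1,000,000,000 that is $60,270,000.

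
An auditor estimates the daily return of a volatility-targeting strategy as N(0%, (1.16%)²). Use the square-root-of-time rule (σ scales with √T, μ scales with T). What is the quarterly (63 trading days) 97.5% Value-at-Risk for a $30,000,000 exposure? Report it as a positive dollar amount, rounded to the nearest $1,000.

$5,414,000

At 97.5%, z = 1.960.
σ_{63d} = 1.16% × √63 = 9.207%.
VaR = 1.960 × 9.207% = 18.046%.
On $30,000,000: 0.18046 × $30,000,000 = $5,413,800.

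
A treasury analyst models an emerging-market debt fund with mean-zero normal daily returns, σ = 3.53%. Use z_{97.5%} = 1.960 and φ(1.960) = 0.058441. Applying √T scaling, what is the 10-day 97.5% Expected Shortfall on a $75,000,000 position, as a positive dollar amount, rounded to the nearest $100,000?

σ_{10d} = 3.53% × √10 = 11.163%.
ES multiplier = φ(z)/(1−α) = 0.058441/0.025 = 2.338.
ES = 11.163% × 2.338 = 26.099%; on $75,000,000: $19,574,250.

$19,600,000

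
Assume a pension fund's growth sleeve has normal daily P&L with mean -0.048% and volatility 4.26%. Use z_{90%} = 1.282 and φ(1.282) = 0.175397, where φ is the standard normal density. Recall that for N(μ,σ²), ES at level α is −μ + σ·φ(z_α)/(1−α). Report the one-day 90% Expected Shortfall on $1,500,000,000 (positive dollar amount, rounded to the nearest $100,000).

$112,800,000

Tail multiplier: φ(z)/(1−α) = 0.175397 / 0.1 = 1.754.
ES = −(-0.048%) + 4.26% × 1.754 = 7.520%.
On $1,500,000,000: 0.07520 × $1,500,000,000 = $112,800,000.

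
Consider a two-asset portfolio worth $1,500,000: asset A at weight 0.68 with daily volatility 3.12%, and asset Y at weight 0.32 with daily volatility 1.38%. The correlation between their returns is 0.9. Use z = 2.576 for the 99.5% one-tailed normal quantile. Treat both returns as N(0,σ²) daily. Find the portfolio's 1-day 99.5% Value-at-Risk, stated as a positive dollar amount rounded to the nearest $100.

σ_p² = 0.68²·3.12² + 0.32²·1.38² + 2·0.9·0.68·0.32·3.12·1.38 = 6.3826 (%²).
σ_p = √6.3826 = 2.526%.
VaR = 2.576 × 2.526% = 6.507%; on $1,500,000 that is $97,605.

$97,600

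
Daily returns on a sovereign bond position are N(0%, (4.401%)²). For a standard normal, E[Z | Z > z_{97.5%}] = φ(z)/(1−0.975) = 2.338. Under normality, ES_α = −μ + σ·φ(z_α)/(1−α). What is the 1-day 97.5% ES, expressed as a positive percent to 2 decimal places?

ES = 4.401% × 2.338 = 10.290%.

10.29%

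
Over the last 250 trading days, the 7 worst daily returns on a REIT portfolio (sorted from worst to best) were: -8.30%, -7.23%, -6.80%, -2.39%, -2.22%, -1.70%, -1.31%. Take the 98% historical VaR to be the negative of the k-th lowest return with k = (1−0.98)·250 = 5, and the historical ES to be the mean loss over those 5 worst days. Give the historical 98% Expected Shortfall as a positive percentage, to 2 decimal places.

5.39%

The 5 worst returns sum to -26.94%.
ES = −(-26.94%) / 5 = 5.388% ≈ 5.39%.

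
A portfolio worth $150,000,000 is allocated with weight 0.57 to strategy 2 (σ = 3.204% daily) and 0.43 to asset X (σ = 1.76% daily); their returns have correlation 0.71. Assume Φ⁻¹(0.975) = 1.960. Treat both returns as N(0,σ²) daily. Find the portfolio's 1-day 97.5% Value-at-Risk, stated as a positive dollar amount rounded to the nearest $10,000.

$7,120,000

σ_p² = 0.57²·3.204² + 0.43²·1.76² + 2·0.71·0.57·0.43·3.204·1.76 = 5.8707 (%²).
σ_p = √5.8707 = 2.423%.
VaR = 1.960 × 2.423% = 4.749%; on $150,000,000 that is $7,123,500.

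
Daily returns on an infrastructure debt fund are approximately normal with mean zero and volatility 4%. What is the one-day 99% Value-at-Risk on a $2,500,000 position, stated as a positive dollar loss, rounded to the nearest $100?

$232,600

At 99% one-sided, z = 2.326.
VaR = z·σ = 2.326 × 4% = 9.304%.
On $2,500,000: 0.09304 × $2,500,000 = $232,600.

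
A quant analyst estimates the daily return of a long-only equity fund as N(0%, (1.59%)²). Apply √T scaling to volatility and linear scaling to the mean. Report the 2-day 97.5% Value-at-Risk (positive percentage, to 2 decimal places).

4.41%

At 97.5%, z = 1.960.
σ_{2d} = 1.59% × √2 = 2.249%.
VaR = 1.960 × 2.249% = 4.408%.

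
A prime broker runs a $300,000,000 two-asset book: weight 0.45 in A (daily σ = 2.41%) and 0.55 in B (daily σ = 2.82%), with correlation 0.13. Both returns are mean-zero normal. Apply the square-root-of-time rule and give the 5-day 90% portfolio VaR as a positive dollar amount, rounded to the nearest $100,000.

σ_p = √(0.45²·2.41² + 0.55²·2.82² + 2·0.13·0.45·0.55·2.41·2.82) = 2.005%.
σ_{5d} = 2.005% × √5 = 4.483%.
z(90%) = 1.282.
VaR = 1.282 × 4.483% = 5.747%; on $300,000,000 that is $17,241,000.

$17,200,000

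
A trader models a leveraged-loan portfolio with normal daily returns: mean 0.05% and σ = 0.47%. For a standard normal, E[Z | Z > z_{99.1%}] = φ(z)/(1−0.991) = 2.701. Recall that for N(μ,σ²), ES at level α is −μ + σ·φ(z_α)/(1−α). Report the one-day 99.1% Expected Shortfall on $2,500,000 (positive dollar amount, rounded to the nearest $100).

$30,500

ES = −(0.05%) + 0.47% × 2.701 = 1.219%.
On $2,500,000: 0.01219 × $2,500,000 = $30,475.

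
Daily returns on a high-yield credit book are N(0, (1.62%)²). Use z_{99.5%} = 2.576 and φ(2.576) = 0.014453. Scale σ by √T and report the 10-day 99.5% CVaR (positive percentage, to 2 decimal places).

14.81%

σ_{10d} = 1.62% × √10 = 5.123%.
ES multiplier = φ(z)/(1−α) = 0.014453/0.005 = 2.891.
ES = 5.123% × 2.891 = 14.811%.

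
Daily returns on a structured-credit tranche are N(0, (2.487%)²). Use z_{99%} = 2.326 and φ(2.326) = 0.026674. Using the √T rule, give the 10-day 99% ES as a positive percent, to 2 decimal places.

σ_{10d} = 2.487% × √10 = 7.865%.
ES multiplier = φ(z)/(1−α) = 0.026674/0.01 = 2.667.
ES = 7.865% × 2.667 = 20.976%.

20.98%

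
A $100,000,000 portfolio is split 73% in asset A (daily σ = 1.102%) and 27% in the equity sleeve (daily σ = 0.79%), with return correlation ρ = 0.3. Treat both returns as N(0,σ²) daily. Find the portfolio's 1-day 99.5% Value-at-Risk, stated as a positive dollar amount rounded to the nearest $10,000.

$2,300,000

σ_p² = 0.73²·1.102² + 0.27²·0.79² + 2·0.3·0.73·0.27·1.102·0.79 = 0.7956 (%²).
σ_p = √0.7956 = 0.892%.
At 99.5%, z = 2.576.
VaR = 2.576 × 0.892% = 2.298%; on $100,000,000 that is $2,298,000.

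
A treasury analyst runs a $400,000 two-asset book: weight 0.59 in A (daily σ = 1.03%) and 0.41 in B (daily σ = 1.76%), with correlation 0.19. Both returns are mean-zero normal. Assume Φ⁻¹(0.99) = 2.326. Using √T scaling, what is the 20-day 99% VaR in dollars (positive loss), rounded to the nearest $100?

$42,800

σ_p = √(0.59²·1.03² + 0.41²·1.76² + 2·0.19·0.59·0.41·1.03·1.76) = 1.028%.
σ_{20d} = 1.028% × √20 = 4.597%.
VaR = 2.326 × 4.597% = 10.693%; on $400,000 that is $42,772.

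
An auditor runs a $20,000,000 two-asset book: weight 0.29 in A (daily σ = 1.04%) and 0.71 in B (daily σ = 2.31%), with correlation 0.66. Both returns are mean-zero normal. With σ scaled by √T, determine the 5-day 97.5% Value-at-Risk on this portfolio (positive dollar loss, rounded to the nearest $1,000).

σ_p = √(0.29²·1.04² + 0.71²·2.31² + 2·0.66·0.29·0.71·1.04·2.31) = 1.853%.
σ_{5d} = 1.853% × √5 = 4.143%.
z(97.5%) = 1.960.
VaR = 1.960 × 4.143% = 8.120%; on $20,000,000 that is $1,624,000.

$1,624,000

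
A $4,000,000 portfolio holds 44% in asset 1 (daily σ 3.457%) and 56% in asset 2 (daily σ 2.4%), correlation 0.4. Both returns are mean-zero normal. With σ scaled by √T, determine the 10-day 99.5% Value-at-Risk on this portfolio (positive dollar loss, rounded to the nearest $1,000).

$782,000

σ_p = √(0.44²·3.457² + 0.56²·2.4² + 2·0.4·0.44·0.56·3.457·2.4) = 2.399%.
σ_{10d} = 2.399% × √10 = 7.586%.
z(99.5%) = 2.576.
VaR = 2.576 × 7.586% = 19.542%; on $4,000,000 that is $781,680.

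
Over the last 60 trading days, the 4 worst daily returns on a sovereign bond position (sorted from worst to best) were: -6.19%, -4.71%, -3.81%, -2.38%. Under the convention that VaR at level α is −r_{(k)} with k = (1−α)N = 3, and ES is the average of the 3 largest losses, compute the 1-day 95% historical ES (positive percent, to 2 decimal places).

4.90%

The 3 worst returns sum to -14.71%.
ES = −(-14.71%) / 3 = 4.9033…% ≈ 4.90%.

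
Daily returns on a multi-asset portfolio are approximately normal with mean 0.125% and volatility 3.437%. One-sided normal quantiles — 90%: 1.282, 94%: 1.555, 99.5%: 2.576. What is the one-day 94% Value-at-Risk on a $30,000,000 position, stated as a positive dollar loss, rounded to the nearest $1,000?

VaR = −μ + z·σ = −(0.125%) + 1.555 × 3.437% = 5.220%.
On $30,000,000: 0.05220 × $30,000,000 = $1,566,000.

$1,566,000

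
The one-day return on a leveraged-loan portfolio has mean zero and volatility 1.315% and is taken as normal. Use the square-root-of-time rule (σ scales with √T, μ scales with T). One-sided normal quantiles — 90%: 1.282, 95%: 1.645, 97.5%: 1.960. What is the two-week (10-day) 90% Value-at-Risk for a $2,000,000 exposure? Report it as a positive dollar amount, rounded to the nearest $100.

$106,600

σ_{10d} = 1.315% × √10 = 4.158%.
VaR = 1.282 × 4.158% = 5.331%.
On $2,000,000: 0.05331 × $2,000,000 = $106,620.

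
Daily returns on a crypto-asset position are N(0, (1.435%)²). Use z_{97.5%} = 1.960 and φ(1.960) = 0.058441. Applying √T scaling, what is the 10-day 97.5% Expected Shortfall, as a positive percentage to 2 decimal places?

10.61%

σ_{10d} = 1.435% × √10 = 4.538%.
ES multiplier = φ(z)/(1−α) = 0.058441/0.025 = 2.338.
ES = 4.538% × 2.338 = 10.610%.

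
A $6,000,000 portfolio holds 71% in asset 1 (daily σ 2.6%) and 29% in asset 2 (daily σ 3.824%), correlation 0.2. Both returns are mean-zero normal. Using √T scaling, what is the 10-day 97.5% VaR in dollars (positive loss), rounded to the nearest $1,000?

σ_p = √(0.71²·2.6² + 0.29²·3.824² + 2·0.2·0.71·0.29·2.6·3.824) = 2.336%.
σ_{10d} = 2.336% × √10 = 7.387%.
z(97.5%) = 1.960.
VaR = 1.960 × 7.387% = 14.479%; on $6,000,000 that is $868,740.

$869,000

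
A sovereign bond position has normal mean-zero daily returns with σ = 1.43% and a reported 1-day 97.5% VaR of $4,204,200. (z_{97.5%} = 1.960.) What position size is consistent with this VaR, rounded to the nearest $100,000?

VaR as a fraction of value: z·σ = 1.960 × 1.43% = 2.8028%.
Position = $4,204,200 / 0.028028 = $150,000,000.

$150,000,000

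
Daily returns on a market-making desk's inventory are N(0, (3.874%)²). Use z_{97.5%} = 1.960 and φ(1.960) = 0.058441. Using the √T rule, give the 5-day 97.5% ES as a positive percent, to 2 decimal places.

20.25%

σ_{5d} = 3.874% × √5 = 8.663%.
ES multiplier = φ(z)/(1−α) = 0.058441/0.025 = 2.338.
ES = 8.663% × 2.338 = 20.254%.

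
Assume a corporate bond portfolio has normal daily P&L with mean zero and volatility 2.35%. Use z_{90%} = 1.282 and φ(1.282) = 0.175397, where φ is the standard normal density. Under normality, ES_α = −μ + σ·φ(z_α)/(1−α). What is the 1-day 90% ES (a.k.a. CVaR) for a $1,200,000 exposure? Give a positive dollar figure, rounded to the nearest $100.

$49,500

Tail multiplier: φ(z)/(1−α) = 0.175397 / 0.1 = 1.754.
ES = 2.35% × 1.754 = 4.122%.
On $1,200,000: 0.04122 × $1,200,000 = $49,464.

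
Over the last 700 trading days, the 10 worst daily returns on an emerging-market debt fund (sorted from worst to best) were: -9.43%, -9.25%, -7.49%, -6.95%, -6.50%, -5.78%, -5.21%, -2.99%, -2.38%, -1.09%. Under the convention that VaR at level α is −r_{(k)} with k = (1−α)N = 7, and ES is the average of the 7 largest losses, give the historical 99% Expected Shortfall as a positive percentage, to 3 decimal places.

The 7 worst returns sum to -50.61%.
ES = −(-50.61%) / 7 = 7.23% ≈ 7.230%.

7.230%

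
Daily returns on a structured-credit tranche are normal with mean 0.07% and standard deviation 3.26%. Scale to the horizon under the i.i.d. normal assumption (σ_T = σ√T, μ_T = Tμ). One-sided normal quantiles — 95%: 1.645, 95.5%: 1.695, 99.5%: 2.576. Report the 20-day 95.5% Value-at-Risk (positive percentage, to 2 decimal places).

σ_{20d} = 3.26% × √20 = 14.579%; μ_{20d} = 20 × 0.07% = 1.400%.
VaR = −(1.400%) + 1.695 × 14.579% = 23.311%.

23.31%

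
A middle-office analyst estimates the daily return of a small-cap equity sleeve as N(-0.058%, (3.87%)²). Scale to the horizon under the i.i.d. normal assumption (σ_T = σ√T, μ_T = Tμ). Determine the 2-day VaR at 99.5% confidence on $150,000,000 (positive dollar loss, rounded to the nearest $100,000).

At 99.5%, z = 2.576.
σ_{2d} = 3.87% × √2 = 5.473%; μ_{2d} = 2 × -0.058% = -0.116%.
VaR = −(-0.116%) + 2.576 × 5.473% = 14.214%.
On $150,000,000: 0.14214 × $150,000,000 = $21,321,000.

$21,300,000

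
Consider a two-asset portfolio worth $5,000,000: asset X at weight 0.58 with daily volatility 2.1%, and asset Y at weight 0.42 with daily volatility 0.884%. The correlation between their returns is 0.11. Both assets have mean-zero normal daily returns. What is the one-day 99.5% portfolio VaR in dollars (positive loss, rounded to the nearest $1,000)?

$169,000

σ_p² = 0.58²·2.1² + 0.42²·0.884² + 2·0.11·0.58·0.42·2.1·0.884 = 1.7209 (%²).
σ_p = √1.7209 = 1.312%.
At 99.5%, z = 2.576.
VaR = 2.576 × 1.312% = 3.380%; on $5,000,000 that is $169,000.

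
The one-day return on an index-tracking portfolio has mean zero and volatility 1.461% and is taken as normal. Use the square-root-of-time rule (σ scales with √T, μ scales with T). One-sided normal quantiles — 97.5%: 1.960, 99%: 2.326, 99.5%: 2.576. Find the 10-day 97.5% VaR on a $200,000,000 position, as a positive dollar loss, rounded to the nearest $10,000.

σ_{10d} = 1.461% × √10 = 4.620%.
VaR = 1.960 × 4.620% = 9.055%.
On $200,000,000: 0.09055 × $200,000,000 = $18,110,000.

$18,110,000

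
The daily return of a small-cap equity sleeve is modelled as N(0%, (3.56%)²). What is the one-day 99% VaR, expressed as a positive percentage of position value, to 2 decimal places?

8.28%

At 99% one-sided, z = 2.326.
VaR = z·σ = 2.326 × 3.56% = 8.281%.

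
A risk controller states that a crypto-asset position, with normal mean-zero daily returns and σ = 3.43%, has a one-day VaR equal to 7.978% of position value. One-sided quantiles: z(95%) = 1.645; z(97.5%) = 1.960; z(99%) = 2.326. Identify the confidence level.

Implied z = VaR/σ = 7.978 / 3.43 = 2.326.
This matches z(99%) = 2.326.

99%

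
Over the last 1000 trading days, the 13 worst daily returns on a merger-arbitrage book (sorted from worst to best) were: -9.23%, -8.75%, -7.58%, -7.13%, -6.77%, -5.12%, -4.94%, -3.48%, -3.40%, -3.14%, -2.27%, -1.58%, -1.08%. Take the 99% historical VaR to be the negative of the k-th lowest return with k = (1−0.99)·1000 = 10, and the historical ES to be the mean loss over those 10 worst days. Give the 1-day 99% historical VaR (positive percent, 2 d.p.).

k = 10; the 10th lowest return is -3.14%, so VaR = 3.14%.

3.14%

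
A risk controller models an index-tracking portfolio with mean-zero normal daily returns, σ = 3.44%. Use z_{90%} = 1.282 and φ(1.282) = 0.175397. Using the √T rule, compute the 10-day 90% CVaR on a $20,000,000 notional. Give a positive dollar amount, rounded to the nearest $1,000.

σ_{10d} = 3.44% × √10 = 10.878%.
ES multiplier = φ(z)/(1−α) = 0.175397/0.1 = 1.754.
ES = 10.878% × 1.754 = 19.080%; on $20,000,000: $3,816,000.

$3,816,000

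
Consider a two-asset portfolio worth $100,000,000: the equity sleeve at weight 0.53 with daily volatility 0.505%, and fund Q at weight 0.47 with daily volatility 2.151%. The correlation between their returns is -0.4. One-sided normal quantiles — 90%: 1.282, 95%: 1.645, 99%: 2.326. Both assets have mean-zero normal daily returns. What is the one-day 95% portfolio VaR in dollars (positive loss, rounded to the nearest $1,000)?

σ_p² = 0.53²·0.505² + 0.47²·2.151² + 2·-0.4·0.53·0.47·0.505·2.151 = 0.8772 (%²).
σ_p = √0.8772 = 0.937%.
VaR = 1.645 × 0.937% = 1.541%; on $100,000,000 that is $1,541,000.

$1,541,000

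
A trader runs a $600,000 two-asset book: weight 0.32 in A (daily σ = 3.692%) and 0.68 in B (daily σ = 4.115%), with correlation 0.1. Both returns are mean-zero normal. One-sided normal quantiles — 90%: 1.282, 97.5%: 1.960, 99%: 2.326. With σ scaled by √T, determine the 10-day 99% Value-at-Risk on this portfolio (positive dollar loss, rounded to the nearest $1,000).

$139,000

σ_p = √(0.32²·3.692² + 0.68²·4.115² + 2·0.1·0.32·0.68·3.692·4.115) = 3.144%.
σ_{10d} = 3.144% × √10 = 9.942%.
VaR = 2.326 × 9.942% = 23.125%; on $600,000 that is $138,750.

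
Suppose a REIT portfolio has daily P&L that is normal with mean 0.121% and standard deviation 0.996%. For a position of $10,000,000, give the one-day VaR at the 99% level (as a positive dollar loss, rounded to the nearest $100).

$219,600

At 99% one-sided, z = 2.326.
VaR = −μ + z·σ = −(0.121%) + 2.326 × 0.996% = 2.196%.
On $10,000,000: 0.02196 × $10,000,000 = $219,600.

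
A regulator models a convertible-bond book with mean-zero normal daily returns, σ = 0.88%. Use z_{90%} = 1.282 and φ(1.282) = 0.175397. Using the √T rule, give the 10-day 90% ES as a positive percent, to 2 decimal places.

σ_{10d} = 0.88% × √10 = 2.783%.
ES multiplier = φ(z)/(1−α) = 0.175397/0.1 = 1.754.
ES = 2.783% × 1.754 = 4.881%.

4.88%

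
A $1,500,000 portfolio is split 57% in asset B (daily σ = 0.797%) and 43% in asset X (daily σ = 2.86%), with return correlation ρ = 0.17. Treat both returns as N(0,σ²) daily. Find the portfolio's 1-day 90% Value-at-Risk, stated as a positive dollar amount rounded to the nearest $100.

$26,600

σ_p² = 0.57²·0.797² + 0.43²·2.86² + 2·0.17·0.57·0.43·0.797·2.86 = 1.9087 (%²).
σ_p = √1.9087 = 1.382%.
At 90%, z = 1.282.
VaR = 1.282 × 1.382% = 1.772%; on $1,500,000 that is $26,580.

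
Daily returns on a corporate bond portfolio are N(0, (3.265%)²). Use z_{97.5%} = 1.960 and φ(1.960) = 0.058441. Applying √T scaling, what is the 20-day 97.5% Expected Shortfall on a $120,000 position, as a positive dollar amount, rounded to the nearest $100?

$41,000

σ_{20d} = 3.265% × √20 = 14.602%.
ES multiplier = φ(z)/(1−α) = 0.058441/0.025 = 2.338.
ES = 14.602% × 2.338 = 34.139%; on $120,000: $40,967.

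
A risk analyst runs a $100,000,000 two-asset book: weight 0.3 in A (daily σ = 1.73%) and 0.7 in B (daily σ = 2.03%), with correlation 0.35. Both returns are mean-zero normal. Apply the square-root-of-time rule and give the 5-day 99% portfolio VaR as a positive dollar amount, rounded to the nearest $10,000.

σ_p = √(0.3²·1.73² + 0.7²·2.03² + 2·0.35·0.3·0.7·1.73·2.03) = 1.675%.
σ_{5d} = 1.675% × √5 = 3.745%.
z(99%) = 2.326.
VaR = 2.326 × 3.745% = 8.711%; on $100,000,000 that is $8,711,000.

$8,710,000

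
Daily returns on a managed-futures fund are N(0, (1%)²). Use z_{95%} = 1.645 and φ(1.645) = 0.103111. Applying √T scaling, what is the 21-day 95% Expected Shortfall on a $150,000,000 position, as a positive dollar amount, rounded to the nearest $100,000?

σ_{21d} = 1% × √21 = 4.583%.
ES multiplier = φ(z)/(1−α) = 0.103111/0.05 = 2.062.
ES = 4.583% × 2.062 = 9.450%; on $150,000,000: $14,175,000.

$14,200,000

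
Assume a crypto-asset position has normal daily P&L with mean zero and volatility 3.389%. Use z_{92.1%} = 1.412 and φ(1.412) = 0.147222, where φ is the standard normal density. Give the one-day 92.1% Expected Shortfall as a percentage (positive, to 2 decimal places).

Tail multiplier: φ(z)/(1−α) = 0.147222 / 0.079 = 1.864.
ES = 3.389% × 1.864 = 6.317%.

6.32%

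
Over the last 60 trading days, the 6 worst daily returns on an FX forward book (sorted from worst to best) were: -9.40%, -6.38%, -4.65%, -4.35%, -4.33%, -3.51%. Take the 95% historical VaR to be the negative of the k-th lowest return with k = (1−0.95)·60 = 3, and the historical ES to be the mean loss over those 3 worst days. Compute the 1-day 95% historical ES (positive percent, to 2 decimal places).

The 3 worst returns sum to -20.43%.
ES = −(-20.43%) / 3 = 6.81%.

6.81%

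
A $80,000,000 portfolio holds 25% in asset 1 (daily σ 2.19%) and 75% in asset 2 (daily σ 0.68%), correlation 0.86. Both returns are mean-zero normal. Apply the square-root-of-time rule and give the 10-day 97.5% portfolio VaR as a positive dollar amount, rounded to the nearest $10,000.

$5,060,000

σ_p = √(0.25²·2.19² + 0.75²·0.68² + 2·0.86·0.25·0.75·2.19·0.68) = 1.020%.
σ_{10d} = 1.020% × √10 = 3.226%.
z(97.5%) = 1.960.
VaR = 1.960 × 3.226% = 6.323%; on $80,000,000 that is $5,058,400.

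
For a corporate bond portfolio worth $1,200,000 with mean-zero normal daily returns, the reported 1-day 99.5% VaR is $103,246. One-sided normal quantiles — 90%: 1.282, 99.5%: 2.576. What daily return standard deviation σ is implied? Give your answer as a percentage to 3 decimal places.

3.340%

VaR as a fraction: $103,246 / $1,200,000 = 8.604%.
σ = VaR / z = 8.604% / 2.576 = 3.340%.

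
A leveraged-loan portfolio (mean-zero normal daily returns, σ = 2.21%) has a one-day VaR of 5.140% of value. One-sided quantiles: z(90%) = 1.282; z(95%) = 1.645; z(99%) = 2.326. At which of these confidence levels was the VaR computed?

99%

Implied z = VaR/σ = 5.140 / 2.21 = 2.326.
This matches z(99%) = 2.326.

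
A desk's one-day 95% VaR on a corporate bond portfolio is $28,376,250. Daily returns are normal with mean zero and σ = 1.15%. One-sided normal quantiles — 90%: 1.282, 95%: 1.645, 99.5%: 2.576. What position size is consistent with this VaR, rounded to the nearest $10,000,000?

VaR as a fraction of value: z·σ = 1.645 × 1.15% = 1.89175%.
Position = $28,376,250 / 0.0189175 = $1,500,000,000.

$1,500,000,000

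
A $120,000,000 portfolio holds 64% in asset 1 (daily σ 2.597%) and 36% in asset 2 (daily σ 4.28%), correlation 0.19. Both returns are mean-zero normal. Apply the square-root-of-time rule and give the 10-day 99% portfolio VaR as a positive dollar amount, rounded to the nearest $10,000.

$21,820,000

σ_p = √(0.64²·2.597² + 0.36²·4.28² + 2·0.19·0.64·0.36·2.597·4.28) = 2.472%.
σ_{10d} = 2.472% × √10 = 7.817%.
z(99%) = 2.326.
VaR = 2.326 × 7.817% = 18.182%; on $120,000,000 that is $21,818,400.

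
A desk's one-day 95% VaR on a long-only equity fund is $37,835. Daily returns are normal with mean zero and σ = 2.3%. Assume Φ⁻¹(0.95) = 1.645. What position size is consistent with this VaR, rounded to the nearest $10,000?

VaR as a fraction of value: z·σ = 1.645 × 2.3% = 3.7835%.
Position = $37,835 / 0.037835 = $1,000,000.

$1,000,000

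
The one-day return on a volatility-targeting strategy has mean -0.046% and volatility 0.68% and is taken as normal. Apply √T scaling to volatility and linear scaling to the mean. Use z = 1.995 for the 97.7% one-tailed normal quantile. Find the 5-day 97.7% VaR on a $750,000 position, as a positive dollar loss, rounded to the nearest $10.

$24,480

σ_{5d} = 0.68% × √5 = 1.521%; μ_{5d} = 5 × -0.046% = -0.230%.
VaR = −(-0.230%) + 1.995 × 1.521% = 3.264%.
On $750,000: 0.03264 × $750,000 = $24,480.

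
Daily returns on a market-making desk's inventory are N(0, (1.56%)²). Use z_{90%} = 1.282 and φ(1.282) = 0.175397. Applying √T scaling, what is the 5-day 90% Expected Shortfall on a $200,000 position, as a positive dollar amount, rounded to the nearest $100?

σ_{5d} = 1.56% × √5 = 3.488%.
ES multiplier = φ(z)/(1−α) = 0.175397/0.1 = 1.754.
ES = 3.488% × 1.754 = 6.118%; on $200,000: $12,236.

$12,200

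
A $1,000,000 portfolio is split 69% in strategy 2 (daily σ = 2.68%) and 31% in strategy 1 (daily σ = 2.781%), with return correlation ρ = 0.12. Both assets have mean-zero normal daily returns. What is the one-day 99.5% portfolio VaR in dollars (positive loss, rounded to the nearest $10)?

σ_p² = 0.69²·2.68² + 0.31²·2.781² + 2·0.12·0.69·0.31·2.68·2.781 = 4.5454 (%²).
σ_p = √4.5454 = 2.132%.
At 99.5%, z = 2.576.
VaR = 2.576 × 2.132% = 5.492%; on $1,000,000 that is $54,920.

$54,920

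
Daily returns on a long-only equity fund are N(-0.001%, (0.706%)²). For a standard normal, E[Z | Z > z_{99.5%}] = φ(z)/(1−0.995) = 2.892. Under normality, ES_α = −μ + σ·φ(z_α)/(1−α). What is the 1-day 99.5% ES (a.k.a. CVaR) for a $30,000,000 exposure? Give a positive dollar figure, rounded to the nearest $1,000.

$613,000

ES = −(-0.001%) + 0.706% × 2.892 = 2.043%.
On $30,000,000: 0.02043 × $30,000,000 = $612,900.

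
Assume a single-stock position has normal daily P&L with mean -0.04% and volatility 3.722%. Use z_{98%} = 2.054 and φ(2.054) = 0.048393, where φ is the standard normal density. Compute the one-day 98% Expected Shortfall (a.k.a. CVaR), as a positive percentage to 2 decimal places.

9.05%

Tail multiplier: φ(z)/(1−α) = 0.048393 / 0.02 = 2.420.
ES = −(-0.04%) + 3.722% × 2.420 = 9.047%.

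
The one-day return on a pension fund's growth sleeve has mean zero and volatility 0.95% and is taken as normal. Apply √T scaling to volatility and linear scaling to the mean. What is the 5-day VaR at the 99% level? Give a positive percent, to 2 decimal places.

At 99%, z = 2.326.
σ_{5d} = 0.95% × √5 = 2.124%.
VaR = 2.326 × 2.124% = 4.940%.

4.94%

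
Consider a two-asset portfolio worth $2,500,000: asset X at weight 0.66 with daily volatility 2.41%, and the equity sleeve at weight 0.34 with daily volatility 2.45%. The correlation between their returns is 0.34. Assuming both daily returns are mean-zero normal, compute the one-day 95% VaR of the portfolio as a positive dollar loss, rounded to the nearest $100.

$83,500

σ_p² = 0.66²·2.41² + 0.34²·2.45² + 2·0.34·0.66·0.34·2.41·2.45 = 4.1249 (%²).
σ_p = √4.1249 = 2.031%.
At 95%, z = 1.645.
VaR = 1.645 × 2.031% = 3.341%; on $2,500,000 that is $83,525.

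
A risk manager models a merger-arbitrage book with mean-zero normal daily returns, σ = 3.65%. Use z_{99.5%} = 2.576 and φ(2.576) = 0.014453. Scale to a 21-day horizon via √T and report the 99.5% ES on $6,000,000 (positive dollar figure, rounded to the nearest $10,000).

$2,900,000

σ_{21d} = 3.65% × √21 = 16.726%.
ES multiplier = φ(z)/(1−α) = 0.014453/0.005 = 2.891.
ES = 16.726% × 2.891 = 48.355%; on $6,000,000: $2,901,300.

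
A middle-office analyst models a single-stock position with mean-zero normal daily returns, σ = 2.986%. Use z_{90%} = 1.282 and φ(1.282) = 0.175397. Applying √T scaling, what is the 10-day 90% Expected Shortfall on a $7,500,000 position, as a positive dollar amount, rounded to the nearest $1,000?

$1,242,000

σ_{10d} = 2.986% × √10 = 9.443%.
ES multiplier = φ(z)/(1−α) = 0.175397/0.1 = 1.754.
ES = 9.443% × 1.754 = 16.563%; on $7,500,000: $1,242,225.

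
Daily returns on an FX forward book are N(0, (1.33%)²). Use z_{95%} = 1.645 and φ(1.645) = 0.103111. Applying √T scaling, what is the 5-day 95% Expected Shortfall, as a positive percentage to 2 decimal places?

6.13%

σ_{5d} = 1.33% × √5 = 2.974%.
ES multiplier = φ(z)/(1−α) = 0.103111/0.05 = 2.062.
ES = 2.974% × 2.062 = 6.132%.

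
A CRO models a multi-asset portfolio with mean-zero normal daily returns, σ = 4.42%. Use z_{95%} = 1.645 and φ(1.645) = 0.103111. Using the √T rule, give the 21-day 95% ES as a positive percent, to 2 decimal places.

41.77%

σ_{21d} = 4.42% × √21 = 20.255%.
ES multiplier = φ(z)/(1−α) = 0.103111/0.05 = 2.062.
ES = 20.255% × 2.062 = 41.766%.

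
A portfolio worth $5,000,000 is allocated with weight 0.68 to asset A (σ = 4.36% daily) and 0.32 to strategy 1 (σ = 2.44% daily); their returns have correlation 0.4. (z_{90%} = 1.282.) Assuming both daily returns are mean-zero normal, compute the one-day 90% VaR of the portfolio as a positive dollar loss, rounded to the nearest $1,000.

σ_p² = 0.68²·4.36² + 0.32²·2.44² + 2·0.4·0.68·0.32·4.36·2.44 = 11.2516 (%²).
σ_p = √11.2516 = 3.354%.
VaR = 1.282 × 3.354% = 4.300%; on $5,000,000 that is $215,000.

$215,000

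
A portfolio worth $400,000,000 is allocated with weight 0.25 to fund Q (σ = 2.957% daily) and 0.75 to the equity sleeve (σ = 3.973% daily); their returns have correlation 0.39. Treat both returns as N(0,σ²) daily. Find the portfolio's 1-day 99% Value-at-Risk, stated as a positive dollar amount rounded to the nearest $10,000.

$31,060,000

σ_p² = 0.25²·2.957² + 0.75²·3.973² + 2·0.39·0.25·0.75·2.957·3.973 = 11.1436 (%²).
σ_p = √11.1436 = 3.338%.
At 99%, z = 2.326.
VaR = 2.326 × 3.338% = 7.764%; on $400,000,000 that is $31,056,000.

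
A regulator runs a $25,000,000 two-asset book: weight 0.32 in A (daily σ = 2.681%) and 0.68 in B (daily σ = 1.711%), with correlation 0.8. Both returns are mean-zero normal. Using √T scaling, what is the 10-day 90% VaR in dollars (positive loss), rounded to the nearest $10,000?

$1,950,000

σ_p = √(0.32²·2.681² + 0.68²·1.711² + 2·0.8·0.32·0.68·2.681·1.711) = 1.920%.
σ_{10d} = 1.920% × √10 = 6.072%.
z(90%) = 1.282.
VaR = 1.282 × 6.072% = 7.784%; on $25,000,000 that is $1,946,000.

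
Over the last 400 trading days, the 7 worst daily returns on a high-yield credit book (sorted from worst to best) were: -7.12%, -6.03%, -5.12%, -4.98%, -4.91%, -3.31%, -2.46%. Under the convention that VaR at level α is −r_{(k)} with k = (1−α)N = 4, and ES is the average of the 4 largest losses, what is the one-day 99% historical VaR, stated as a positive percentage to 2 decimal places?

4.98%

k = 4; the 4th lowest return is -4.98%, so VaR = 4.98%.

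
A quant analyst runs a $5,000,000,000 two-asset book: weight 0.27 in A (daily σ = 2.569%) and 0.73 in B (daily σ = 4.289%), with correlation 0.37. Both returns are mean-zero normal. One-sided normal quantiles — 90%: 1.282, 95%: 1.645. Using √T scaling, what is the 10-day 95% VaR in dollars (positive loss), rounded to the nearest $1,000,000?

σ_p = √(0.27²·2.569² + 0.73²·4.289² + 2·0.37·0.27·0.73·2.569·4.289) = 3.448%.
σ_{10d} = 3.448% × √10 = 10.904%.
VaR = 1.645 × 10.904% = 17.937%; on $5,000,000,000 that is $896,850,000.

$897,000,000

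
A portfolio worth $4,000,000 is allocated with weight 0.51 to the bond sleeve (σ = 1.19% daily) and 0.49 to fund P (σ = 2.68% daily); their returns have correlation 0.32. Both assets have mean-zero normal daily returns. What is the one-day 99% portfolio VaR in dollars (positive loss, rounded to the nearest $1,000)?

$150,000

σ_p² = 0.51²·1.19² + 0.49²·2.68² + 2·0.32·0.51·0.49·1.19·2.68 = 2.6029 (%²).
σ_p = √2.6029 = 1.613%.
At 99%, z = 2.326.
VaR = 2.326 × 1.613% = 3.752%; on $4,000,000 that is $150,080.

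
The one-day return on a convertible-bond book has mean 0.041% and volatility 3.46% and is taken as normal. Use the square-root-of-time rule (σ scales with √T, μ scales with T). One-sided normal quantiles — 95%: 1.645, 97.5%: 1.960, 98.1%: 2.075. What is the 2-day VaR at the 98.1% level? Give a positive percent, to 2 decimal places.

10.07%

σ_{2d} = 3.46% × √2 = 4.893%; μ_{2d} = 2 × 0.041% = 0.082%.
VaR = −(0.082%) + 2.075 × 4.893% = 10.071%.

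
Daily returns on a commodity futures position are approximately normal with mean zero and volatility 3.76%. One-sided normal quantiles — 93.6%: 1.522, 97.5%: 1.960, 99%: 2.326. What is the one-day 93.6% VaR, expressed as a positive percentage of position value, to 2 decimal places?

5.72%

VaR = z·σ = 1.522 × 3.76% = 5.723%.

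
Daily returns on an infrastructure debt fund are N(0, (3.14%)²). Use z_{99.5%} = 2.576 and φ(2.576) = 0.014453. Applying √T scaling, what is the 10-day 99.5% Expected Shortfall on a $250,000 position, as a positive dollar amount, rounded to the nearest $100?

$71,800

σ_{10d} = 3.14% × √10 = 9.930%.
ES multiplier = φ(z)/(1−α) = 0.014453/0.005 = 2.891.
ES = 9.930% × 2.891 = 28.708%; on $250,000: $71,770.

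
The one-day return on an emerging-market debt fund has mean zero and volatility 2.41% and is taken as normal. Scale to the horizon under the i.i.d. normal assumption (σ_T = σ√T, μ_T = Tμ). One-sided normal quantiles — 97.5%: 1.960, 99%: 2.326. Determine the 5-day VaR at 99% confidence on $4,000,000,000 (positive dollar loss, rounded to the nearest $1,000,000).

σ_{5d} = 2.41% × √5 = 5.389%.
VaR = 2.326 × 5.389% = 12.535%.
On $4,000,000,000: 0.12535 × $4,000,000,000 = $501,400,000.

$501,000,000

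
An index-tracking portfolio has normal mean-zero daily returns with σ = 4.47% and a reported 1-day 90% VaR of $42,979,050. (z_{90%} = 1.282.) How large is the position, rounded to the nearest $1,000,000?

$750,000,000

VaR as a fraction of value: z·σ = 1.282 × 4.47% = 5.73054%.
Position = $42,979,050 / 0.0573054 = $750,000,000.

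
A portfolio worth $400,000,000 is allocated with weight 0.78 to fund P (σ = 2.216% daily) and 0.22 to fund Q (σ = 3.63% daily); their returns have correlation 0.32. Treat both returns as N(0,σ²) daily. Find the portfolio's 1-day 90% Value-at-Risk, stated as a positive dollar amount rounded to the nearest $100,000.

σ_p² = 0.78²·2.216² + 0.22²·3.63² + 2·0.32·0.78·0.22·2.216·3.63 = 4.5088 (%²).
σ_p = √4.5088 = 2.123%.
At 90%, z = 1.282.
VaR = 1.282 × 2.123% = 2.722%; on $400,000,000 that is $10,888,000.

$10,900,000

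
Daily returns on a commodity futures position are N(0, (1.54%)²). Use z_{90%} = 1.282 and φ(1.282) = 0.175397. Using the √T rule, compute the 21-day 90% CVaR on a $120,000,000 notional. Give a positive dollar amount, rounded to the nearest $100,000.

σ_{21d} = 1.54% × √21 = 7.057%.
ES multiplier = φ(z)/(1−α) = 0.175397/0.1 = 1.754.
ES = 7.057% × 1.754 = 12.378%; on $120,000,000: $14,853,600.

$14,900,000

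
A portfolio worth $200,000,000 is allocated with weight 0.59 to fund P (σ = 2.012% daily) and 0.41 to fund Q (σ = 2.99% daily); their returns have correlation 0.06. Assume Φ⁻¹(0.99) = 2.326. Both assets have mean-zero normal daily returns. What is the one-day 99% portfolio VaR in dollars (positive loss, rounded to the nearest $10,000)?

$8,170,000

σ_p² = 0.59²·2.012² + 0.41²·2.99² + 2·0.06·0.59·0.41·2.012·2.99 = 3.0866 (%²).
σ_p = √3.0866 = 1.757%.
VaR = 2.326 × 1.757% = 4.087%; on $200,000,000 that is $8,174,000.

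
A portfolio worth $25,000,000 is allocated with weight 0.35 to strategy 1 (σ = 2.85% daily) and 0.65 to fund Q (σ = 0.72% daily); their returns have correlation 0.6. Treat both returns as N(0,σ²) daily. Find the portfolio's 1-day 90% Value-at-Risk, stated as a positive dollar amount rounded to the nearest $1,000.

$427,000

σ_p² = 0.35²·2.85² + 0.65²·0.72² + 2·0.6·0.35·0.65·2.85·0.72 = 1.7742 (%²).
σ_p = √1.7742 = 1.332%.
At 90%, z = 1.282.
VaR = 1.282 × 1.332% = 1.708%; on $25,000,000 that is $427,000.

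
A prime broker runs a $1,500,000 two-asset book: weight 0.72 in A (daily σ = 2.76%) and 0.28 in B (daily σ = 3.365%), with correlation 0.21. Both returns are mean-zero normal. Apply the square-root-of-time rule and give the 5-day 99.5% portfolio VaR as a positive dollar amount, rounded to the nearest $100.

$204,900

σ_p = √(0.72²·2.76² + 0.28²·3.365² + 2·0.21·0.72·0.28·2.76·3.365) = 2.371%.
σ_{5d} = 2.371% × √5 = 5.302%.
z(99.5%) = 2.576.
VaR = 2.576 × 5.302% = 13.658%; on $1,500,000 that is $204,870.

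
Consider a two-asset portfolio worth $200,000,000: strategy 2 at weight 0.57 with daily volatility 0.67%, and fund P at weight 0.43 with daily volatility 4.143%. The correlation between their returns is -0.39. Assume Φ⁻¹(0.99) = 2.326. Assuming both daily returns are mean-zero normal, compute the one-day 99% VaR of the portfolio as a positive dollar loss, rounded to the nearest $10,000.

$7,770,000

σ_p² = 0.57²·0.67² + 0.43²·4.143² + 2·-0.39·0.57·0.43·0.67·4.143 = 2.7889 (%²).
σ_p = √2.7889 = 1.670%.
VaR = 2.326 × 1.670% = 3.884%; on $200,000,000 that is $7,768,000.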